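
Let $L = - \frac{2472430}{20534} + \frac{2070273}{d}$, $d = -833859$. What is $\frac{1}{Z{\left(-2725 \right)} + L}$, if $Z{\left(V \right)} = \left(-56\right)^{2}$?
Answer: $\frac{2853743451}{8598644630144} \approx 0.00033188$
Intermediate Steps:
$Z{\left(V \right)} = 3136$
$L = - \frac{350694832192}{2853743451}$ ($L = - \frac{2472430}{20534} + \frac{2070273}{-833859} = \left(-2472430\right) \frac{1}{20534} + 2070273 \left(- \frac{1}{833859}\right) = - \frac{1236215}{10267} - \frac{690091}{277953} = - \frac{350694832192}{2853743451} \approx -122.89$)
$\frac{1}{Z{\left(-2725 \right)} + L} = \frac{1}{3136 - \frac{350694832192}{2853743451}} = \frac{1}{\frac{8598644630144}{2853743451}} = \frac{2853743451}{8598644630144}$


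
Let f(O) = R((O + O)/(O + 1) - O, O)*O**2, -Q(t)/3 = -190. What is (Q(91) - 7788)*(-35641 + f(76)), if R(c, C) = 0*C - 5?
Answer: 465712578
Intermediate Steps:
Q(t) = 570 (Q(t) = -3*(-190) = 570)
R(c, C) = -5 (R(c, C) = 0 - 5 = -5)
f(O) = -5*O**2
(Q(91) - 7788)*(-35641 + f(76)) = (570 - 7788)*(-35641 - 5*76**2) = -7218*(-35641 - 5*5776) = -7218*(-35641 - 28880) = -7218*(-64521) = 465712578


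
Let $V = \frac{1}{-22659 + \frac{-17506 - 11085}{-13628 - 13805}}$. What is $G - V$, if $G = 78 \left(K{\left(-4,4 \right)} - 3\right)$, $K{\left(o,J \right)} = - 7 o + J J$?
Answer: $\frac{1987799295121}{621575756} \approx 3198.0$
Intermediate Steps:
$K{\left(o,J \right)} = J^{2} - 7 o$ ($K{\left(o,J \right)} = - 7 o + J^{2} = J^{2} - 7 o$)
$G = 3198$ ($G = 78 \left(\left(4^{2} - -28\right) - 3\right) = 78 \left(\left(16 + 28\right) - 3\right) = 78 \left(44 - 3\right) = 78 \cdot 41 = 3198$)
$V = - \frac{27433}{621575756}$ ($V = \frac{1}{-22659 - \frac{28591}{-27433}} = \frac{1}{-22659 - - \frac{28591}{27433}} = \frac{1}{-22659 + \frac{28591}{27433}} = \frac{1}{- \frac{621575756}{27433}} = - \frac{27433}{621575756} \approx -4.4135 \cdot 10^{-5}$)
$G - V = 3198 - - \frac{27433}{621575756} = 3198 + \frac{27433}{621575756} = \frac{1987799295121}{621575756}$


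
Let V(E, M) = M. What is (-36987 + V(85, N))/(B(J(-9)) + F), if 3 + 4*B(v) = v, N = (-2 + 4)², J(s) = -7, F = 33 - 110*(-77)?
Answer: -73966/17001 ≈ -4.3507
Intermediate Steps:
F = 8503 (F = 33 + 8470 = 8503)
N = 4 (N = 2² = 4)
B(v) = -¾ + v/4
(-36987 + V(85, N))/(B(J(-9)) + F) = (-36987 + 4)/((-¾ + (¼)*(-7)) + 8503) = -36983/((-¾ - 7/4) + 8503) = -36983/(-5/2 + 8503) = -36983/17001/2 = -36983*2/17001 = -73966/17001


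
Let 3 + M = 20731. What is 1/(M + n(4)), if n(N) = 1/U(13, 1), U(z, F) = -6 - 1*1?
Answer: 7/145095 ≈ 4.8244e-5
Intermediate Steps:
U(z, F) = -7 (U(z, F) = -6 - 1 = -7)
M = 20728 (M = -3 + 20731 = 20728)
n(N) = -⅐ (n(N) = 1/(-7) = -⅐)
1/(M + n(4)) = 1/(20728 - ⅐) = 1/(145095/7) = 7/145095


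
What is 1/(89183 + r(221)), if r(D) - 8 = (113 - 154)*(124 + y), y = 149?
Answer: 1/77998 ≈ 1.2821e-5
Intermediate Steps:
r(D) = -11185 (r(D) = 8 + (113 - 154)*(124 + 149) = 8 - 41*273 = 8 - 11193 = -11185)
1/(89183 + r(221)) = 1/(89183 - 11185) = 1/77998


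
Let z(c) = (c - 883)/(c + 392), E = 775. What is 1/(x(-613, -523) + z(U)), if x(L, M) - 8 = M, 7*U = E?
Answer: -69/35641 ≈ -0.0019360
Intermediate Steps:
U = 775/7 (U = (⅐)*775 = 775/7 ≈ 110.71)
z(c) = (-883 + c)/(392 + c)
x(L, M) = 8 + M
1/(x(-613, -523) + z(U)) = 1/((8 - 523) + (-883 + 775/7)/(392 + 775/7)) = 1/(-515 - 5406/7/(3519/7)) = 1/(-515 + (7/3519)*(-5406/7)) = 1/(-515 - 106/69) = 1/(-35641/69) = -69/35641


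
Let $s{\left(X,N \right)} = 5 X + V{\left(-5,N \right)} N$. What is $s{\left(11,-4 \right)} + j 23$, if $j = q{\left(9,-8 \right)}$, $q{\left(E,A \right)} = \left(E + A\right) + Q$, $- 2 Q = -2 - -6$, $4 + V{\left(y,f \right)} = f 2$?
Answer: $80$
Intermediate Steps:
$V{\left(y,f \right)} = -4 + 2 f$ ($V{\left(y,f \right)} = -4 + f 2 = -4 + 2 f$)
$Q = -2$ ($Q = - \frac{-2 - -6}{2} = - \frac{-2 + 6}{2} = \left(- \frac{1}{2}\right) 4 = -2$)
$q{\left(E,A \right)} = -2 + A + E$ ($q{\left(E,A \right)} = \left(E + A\right) - 2 = \left(A + E\right) - 2 = -2 + A + E$)
$j = -1$ ($j = -2 - 8 + 9 = -1$)
$s{\left(X,N \right)} = 5 X + N \left(-4 + 2 N\right)$ ($s{\left(X,N \right)} = 5 X + \left(-4 + 2 N\right) N = 5 X + N \left(-4 + 2 N\right)$)
$s{\left(11,-4 \right)} + j 23 = \left(5 \cdot 11 + 2 \left(-4\right) \left(-2 - 4\right)\right) - 23 = \left(55 + 2 \left(-4\right) \left(-6\right)\right) - 23 = \left(55 + 48\right) - 23 = 103 - 23 = 80$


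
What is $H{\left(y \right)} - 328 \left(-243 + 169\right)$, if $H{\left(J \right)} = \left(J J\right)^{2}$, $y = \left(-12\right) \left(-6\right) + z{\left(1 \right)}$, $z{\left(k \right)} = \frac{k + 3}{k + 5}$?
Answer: $\frac{2260496608}{81} \approx 2.7907 \cdot 10^{7}$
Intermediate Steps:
$z{\left(k \right)} = \frac{3 + k}{5 + k}$
$y = \frac{218}{3}$ ($y = \left(-12\right) \left(-6\right) + \frac{3 + 1}{5 + 1} = 72 + \frac{1}{6} \cdot 4 = 72 + \frac{2}{3} = \frac{218}{3} \approx 72.667$)
$H{\left(J \right)} = J^{4}$ ($H{\left(J \right)} = \left(J^{2}\right)^{2} = J^{4}$)
$H{\left(y \right)} - 328 \left(-243 + 169\right) = \left(\frac{218}{3}\right)^{4} - 328 \left(-243 + 169\right) = \frac{2258530576}{81} - 328 \left(-74\right) = \frac{2258530576}{81} - -24272 = \frac{2258530576}{81} + 24272 = \frac{2260496608}{81}$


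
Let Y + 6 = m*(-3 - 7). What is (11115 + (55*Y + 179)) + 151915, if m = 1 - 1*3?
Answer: 163979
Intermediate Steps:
m = -2 (m = 1 - 3 = -2)
Y = 14 (Y = -6 - 2*(-3 - 7) = -6 - 2*(-10) = -6 + 20 = 14)
(11115 + (55*Y + 179)) + 151915 = (11115 + (55*14 + 179)) + 151915 = (11115 + (770 + 179)) + 151915 = (11115 + 949) + 151915 = 12064 + 151915 = 163979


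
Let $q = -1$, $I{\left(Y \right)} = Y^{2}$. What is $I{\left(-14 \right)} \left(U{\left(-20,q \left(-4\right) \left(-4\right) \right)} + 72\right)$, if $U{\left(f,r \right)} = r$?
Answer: $10976$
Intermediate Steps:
$I{\left(-14 \right)} \left(U{\left(-20,q \left(-4\right) \left(-4\right) \right)} + 72\right) = \left(-14\right)^{2} \left(\left(-1\right) \left(-4\right) \left(-4\right) + 72\right) = 196 \left(4 \left(-4\right) + 72\right) = 196 \left(-16 + 72\right) = 196 \cdot 56 = 10976$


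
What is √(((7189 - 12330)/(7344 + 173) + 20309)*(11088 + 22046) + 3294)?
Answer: √38022354672854102/7517 ≈ 25940.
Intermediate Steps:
√(((7189 - 12330)/(7344 + 173) + 20309)*(11088 + 22046) + 3294) = √((-5141/7517 + 20309)*33134 + 3294) = √((152657612/7517)*33134 + 3294) = √(5058157316008/7517 + 3294) = √(5058182077006/7517) = √38022354672854102/7517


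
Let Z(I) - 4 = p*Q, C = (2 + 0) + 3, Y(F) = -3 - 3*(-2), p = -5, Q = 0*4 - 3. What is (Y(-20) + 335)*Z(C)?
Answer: 6422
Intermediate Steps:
Q = -3 (Q = 0 - 3 = -3)
Y(F) = 3 (Y(F) = -3 + 6 = 3)
C = 5 (C = 2 + 3 = 5)
Z(I) = 19 (Z(I) = 4 - 5*(-3) = 4 + 15 = 19)
(Y(-20) + 335)*Z(C) = (3 + 335)*19 = 338*19 = 6422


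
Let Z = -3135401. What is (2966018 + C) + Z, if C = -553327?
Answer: -722710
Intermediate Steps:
(2966018 + C) + Z = (2966018 - 553327) - 3135401 = 2412691 - 3135401 = -722710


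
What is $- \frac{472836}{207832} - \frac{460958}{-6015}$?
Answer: $\frac{23239428629}{312527370} \approx 74.36$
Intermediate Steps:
$- \frac{472836}{207832} - \frac{460958}{-6015} = \left(-472836\right) \frac{1}{207832} - - \frac{460958}{6015} = - \frac{118209}{51958} + \frac{460958}{6015} = \frac{23239428629}{312527370}$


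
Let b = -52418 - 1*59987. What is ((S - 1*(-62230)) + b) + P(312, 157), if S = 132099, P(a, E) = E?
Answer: 82081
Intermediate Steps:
b = -112405 (b = -52418 - 59987 = -112405)
((S - 1*(-62230)) + b) + P(312, 157) = ((132099 - 1*(-62230)) - 112405) + 157 = ((132099 + 62230) - 112405) + 157 = (194329 - 112405) + 157 = 81924 + 157 = 82081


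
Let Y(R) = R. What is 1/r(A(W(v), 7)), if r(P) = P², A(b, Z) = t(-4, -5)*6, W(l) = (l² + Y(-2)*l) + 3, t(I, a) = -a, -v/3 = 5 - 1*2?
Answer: 1/900 ≈ 0.0011111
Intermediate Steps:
v = -9 (v = -3*(5 - 1*2) = -3*(5 - 2) = -3*3 = -9)
W(l) = 3 + l² - 2*l (W(l) = (l² - 2*l) + 3 = 3 + l² - 2*l)
A(b, Z) = 30 (A(b, Z) = -1*(-5)*6 = 5*6 = 30)
1/r(A(W(v), 7)) = 1/(30²) = 1/900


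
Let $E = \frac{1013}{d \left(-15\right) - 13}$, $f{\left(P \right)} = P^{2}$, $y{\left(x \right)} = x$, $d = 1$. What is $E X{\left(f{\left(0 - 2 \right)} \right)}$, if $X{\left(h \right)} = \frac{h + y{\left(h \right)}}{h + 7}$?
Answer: $- \frac{2026}{77} \approx -26.312$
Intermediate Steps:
$X{\left(h \right)} = \frac{2 h}{7 + h}$ ($X{\left(h \right)} = \frac{h + h}{h + 7} = \frac{2 h}{7 + h}$)
$E = - \frac{1013}{28}$ ($E = \frac{1013}{1 \left(-15\right) - 13} = \frac{1013}{-15 - 13} = \frac{1013}{-28} = 1013 \left(- \frac{1}{28}\right) = - \frac{1013}{28} \approx -36.179$)
$E X{\left(f{\left(0 - 2 \right)} \right)} = - \frac{1013 \frac{2 \left(0 - 2\right)^{2}}{7 + \left(0 - 2\right)^{2}}}{28} = - \frac{1013 \frac{2 \left(-2\right)^{2}}{7 + \left(-2\right)^{2}}}{28} = - \frac{1013 \cdot 2 \cdot 4 \frac{1}{7 + 4}}{28} = - \frac{1013 \cdot 2 \cdot 4 \cdot \frac{1}{11}}{28} = \left(- \frac{1013}{28}\right) \frac{8}{11} = - \frac{2026}{77}$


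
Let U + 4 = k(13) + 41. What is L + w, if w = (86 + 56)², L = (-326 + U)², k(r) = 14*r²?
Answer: 4334093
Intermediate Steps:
U = 2403 (U = -4 + (14*13² + 41) = -4 + (14*169 + 41) = -4 + (2366 + 41) = -4 + 2407 = 2403)
L = 4313929 (L = (-326 + 2403)² = 2077² = 4313929)
w = 20164 (w = 142² = 20164)
L + w = 4313929 + 20164 = 4334093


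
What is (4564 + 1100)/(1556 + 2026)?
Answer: 944/597 ≈ 1.5812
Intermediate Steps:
(4564 + 1100)/(1556 + 2026) = 5664/3582 = 5664*(1/3582) = 944/597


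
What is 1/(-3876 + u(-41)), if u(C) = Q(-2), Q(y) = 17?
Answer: -1/3859 ≈ -0.00025913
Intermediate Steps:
u(C) = 17
1/(-3876 + u(-41)) = 1/(-3876 + 17) = 1/(-3859) = -1/3859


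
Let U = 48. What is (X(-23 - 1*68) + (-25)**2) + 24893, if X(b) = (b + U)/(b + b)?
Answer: 4644319/182 ≈ 25518.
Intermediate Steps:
X(b) = (48 + b)/(2*b) (X(b) = (b + 48)/(b + b) = (48 + b)/((2*b)) = (48 + b)*(1/(2*b)) = (48 + b)/(2*b))
(X(-23 - 1*68) + (-25)**2) + 24893 = ((48 + (-23 - 1*68))/(2*(-23 - 1*68)) + (-25)**2) + 24893 = ((48 + (-23 - 68))/(2*(-23 - 68)) + 625) + 24893 = ((1/2)*(48 - 91)/(-91) + 625) + 24893 = ((1/2)*(-1/91)*(-43) + 625) + 24893 = (43/182 + 625) + 24893 = 113793/182 + 24893 = 4644319/182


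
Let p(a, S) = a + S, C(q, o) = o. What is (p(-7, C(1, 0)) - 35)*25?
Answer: -1050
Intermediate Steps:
p(a, S) = S + a
(p(-7, C(1, 0)) - 35)*25 = ((0 - 7) - 35)*25 = (-7 - 35)*25 = -42*25 = -1050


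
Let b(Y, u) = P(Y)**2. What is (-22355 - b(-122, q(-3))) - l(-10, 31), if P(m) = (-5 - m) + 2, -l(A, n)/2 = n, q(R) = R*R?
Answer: -36454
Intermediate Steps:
q(R) = R**2
l(A, n) = -2*n
P(m) = -3 - m
b(Y, u) = (-3 - Y)**2
(-22355 - b(-122, q(-3))) - l(-10, 31) = (-22355 - (3 - 122)**2) - (-2)*31 = (-22355 - 1*(-119)**2) - 1*(-62) = (-22355 - 1*14161) + 62 = (-22355 - 14161) + 62 = -36516 + 62 = -36454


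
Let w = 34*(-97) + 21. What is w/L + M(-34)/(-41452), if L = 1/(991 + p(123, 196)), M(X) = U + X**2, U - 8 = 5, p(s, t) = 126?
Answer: -151731275037/41452 ≈ -3.6604e+6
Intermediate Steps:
U = 13 (U = 8 + 5 = 13)
M(X) = 13 + X**2
L = 1/1117 (L = 1/(991 + 126) = 1/1117 ≈ 0.00089526)
w = -3277 (w = -3298 + 21 = -3277)
w/L + M(-34)/(-41452) = -3277/1/1117 + (13 + (-34)**2)/(-41452) = -3277*1117 + (13 + 1156)*(-1/41452) = -3660409 + 1169*(-1/41452) = -3660409 - 1169/41452 = -151731275037/41452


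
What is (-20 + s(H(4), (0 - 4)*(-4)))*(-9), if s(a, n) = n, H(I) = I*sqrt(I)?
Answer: 36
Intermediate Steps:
H(I) = I**(3/2)
(-20 + s(H(4), (0 - 4)*(-4)))*(-9) = (-20 + (0 - 4)*(-4))*(-9) = (-20 - 4*(-4))*(-9) = (-20 + 16)*(-9) = -4*(-9) = 36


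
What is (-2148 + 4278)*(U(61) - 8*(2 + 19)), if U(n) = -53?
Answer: -470730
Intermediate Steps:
(-2148 + 4278)*(U(61) - 8*(2 + 19)) = (-2148 + 4278)*(-53 - 8*(2 + 19)) = 2130*(-53 - 8*21) = 2130*(-53 - 168) = 2130*(-221) = -470730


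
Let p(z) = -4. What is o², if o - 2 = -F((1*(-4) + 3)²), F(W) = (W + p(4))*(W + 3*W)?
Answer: 196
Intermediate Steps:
F(W) = 4*W*(-4 + W) (F(W) = (W - 4)*(W + 3*W) = (-4 + W)*(4*W) = 4*W*(-4 + W))
o = 14 (o = 2 - 4*(1*(-4) + 3)²*(-4 + (1*(-4) + 3)²) = 2 - 4*(-4 + 3)²*(-4 + (-4 + 3)²) = 2 - 4*(-1)²*(-4 + (-1)²) = 2 - 4*(-4 + 1) = 2 - 4*(-3) = 2 - 1*(-12) = 2 + 12 = 14)
o² = 14² = 196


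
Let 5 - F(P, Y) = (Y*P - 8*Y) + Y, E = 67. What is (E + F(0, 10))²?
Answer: 20164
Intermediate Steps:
F(P, Y) = 5 + 7*Y - P*Y (F(P, Y) = 5 - ((Y*P - 8*Y) + Y) = 5 - ((P*Y - 8*Y) + Y) = 5 - ((-8*Y + P*Y) + Y) = 5 - (-7*Y + P*Y) = 5 + (7*Y - P*Y) = 5 + 7*Y - P*Y)
(E + F(0, 10))² = (67 + (5 + 7*10 - 1*0*10))² = (67 + (5 + 70 + 0))² = (67 + 75)² = 142² = 20164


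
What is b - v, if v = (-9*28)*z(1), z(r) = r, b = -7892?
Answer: -7640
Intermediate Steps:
v = -252 (v = -9*28*1 = -252*1 = -252)
b - v = -7892 - 1*(-252) = -7892 + 252 = -7640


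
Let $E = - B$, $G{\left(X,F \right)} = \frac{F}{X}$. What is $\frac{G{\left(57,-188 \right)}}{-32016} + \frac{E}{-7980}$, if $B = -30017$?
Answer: $- \frac{15015593}{3991995} \approx -3.7614$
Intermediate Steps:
$E = 30017$ ($E = \left(-1\right) \left(-30017\right) = 30017$)
$\frac{G{\left(57,-188 \right)}}{-32016} + \frac{E}{-7980} = \frac{\left(-188\right) \frac{1}{57}}{-32016} + \frac{30017}{-7980} = \left(-188\right) \frac{1}{57} \left(- \frac{1}{32016}\right) + 30017 \left(- \frac{1}{7980}\right) = \left(- \frac{188}{57}\right) \left(- \frac{1}{32016}\right) - \frac{30017}{7980} = \frac{47}{456228} - \frac{30017}{7980} = - \frac{15015593}{3991995}$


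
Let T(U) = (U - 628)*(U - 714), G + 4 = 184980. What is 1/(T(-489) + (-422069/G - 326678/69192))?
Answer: 51608304/69348348691417 ≈ 7.4419e-7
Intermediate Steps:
G = 184976 (G = -4 + 184980 = 184976)
T(U) = (-714 + U)*(-628 + U) (T(U) = (-628 + U)*(-714 + U) = (-714 + U)*(-628 + U))
1/(T(-489) + (-422069/G - 326678/69192)) = 1/((448392 + (-489)² - 1342*(-489)) + (-422069/184976 - 326678/69192)) = 1/((448392 + 239121 + 656238) + (-422069*1/184976 - 326678*1/69192)) = 1/(1343751 + (-422069/184976 - 5269/1116)) = 1/(1343751 - 361416887/51608304) = 1/(69348348691417/51608304) = 51608304/69348348691417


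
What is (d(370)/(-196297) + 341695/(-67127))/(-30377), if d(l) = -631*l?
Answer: 1389231425/10818176378299 ≈ 0.00012842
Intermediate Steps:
(d(370)/(-196297) + 341695/(-67127))/(-30377) = (-631*370/(-196297) + 341695/(-67127))/(-30377) = (-233470*(-1/196297) + 341695*(-1/67127))*(-1/30377) = (233470/196297 - 341695/67127)*(-1/30377) = -51401562725/13176828719*(-1/30377) = 1389231425/10818176378299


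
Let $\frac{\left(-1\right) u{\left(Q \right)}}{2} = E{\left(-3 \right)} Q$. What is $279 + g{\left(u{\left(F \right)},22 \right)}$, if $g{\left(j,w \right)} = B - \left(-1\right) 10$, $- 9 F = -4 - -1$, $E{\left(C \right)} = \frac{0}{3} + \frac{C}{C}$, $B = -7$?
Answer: $282$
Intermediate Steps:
$E{\left(C \right)} = 1$ ($E{\left(C \right)} = 0 \cdot \frac{1}{3} + 1 = 0 + 1 = 1$)
$F = \frac{1}{3}$ ($F = - \frac{-4 - -1}{9} = - \frac{-4 + 1}{9} = \left(- \frac{1}{9}\right) \left(-3\right) = \frac{1}{3} \approx 0.33333$)
$u{\left(Q \right)} = - 2 Q$ ($u{\left(Q \right)} = - 2 \cdot 1 Q = - 2 Q$)
$g{\left(j,w \right)} = 3$ ($g{\left(j,w \right)} = -7 - \left(-1\right) 10 = -7 - -10 = -7 + 10 = 3$)
$279 + g{\left(u{\left(F \right)},22 \right)} = 279 + 3 = 282$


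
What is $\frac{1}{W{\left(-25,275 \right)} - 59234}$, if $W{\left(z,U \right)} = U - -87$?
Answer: $- \frac{1}{58872} \approx -1.6986 \cdot 10^{-5}$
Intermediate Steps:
$W{\left(z,U \right)} = 87 + U$ ($W{\left(z,U \right)} = U + 87 = 87 + U$)
$\frac{1}{W{\left(-25,275 \right)} - 59234} = \frac{1}{\left(87 + 275\right) - 59234} = \frac{1}{362 - 59234} = \frac{1}{-58872} = - \frac{1}{58872}$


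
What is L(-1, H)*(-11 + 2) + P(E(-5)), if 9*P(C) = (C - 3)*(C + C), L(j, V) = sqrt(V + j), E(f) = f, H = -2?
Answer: 80/9 - 9*I*sqrt(3) ≈ 8.8889 - 15.588*I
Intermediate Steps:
P(C) = 2*C*(-3 + C)/9 (P(C) = ((C - 3)*(C + C))/9 = ((-3 + C)*(2*C))/9 = (2*C*(-3 + C))/9 = 2*C*(-3 + C)/9)
L(-1, H)*(-11 + 2) + P(E(-5)) = sqrt(-2 - 1)*(-11 + 2) + (2/9)*(-5)*(-3 - 5) = sqrt(-3)*(-9) + (2/9)*(-5)*(-8) = (I*sqrt(3))*(-9) + 80/9 = -9*I*sqrt(3) + 80/9 = 80/9 - 9*I*sqrt(3)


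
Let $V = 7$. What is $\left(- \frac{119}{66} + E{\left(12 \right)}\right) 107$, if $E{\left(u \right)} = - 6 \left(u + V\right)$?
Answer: $- \frac{817801}{66} \approx -12391.0$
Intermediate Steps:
$E{\left(u \right)} = -42 - 6 u$ ($E{\left(u \right)} = - 6 \left(u + 7\right) = - 6 \left(7 + u\right) = -42 - 6 u$)
$\left(- \frac{119}{66} + E{\left(12 \right)}\right) 107 = \left(- \frac{119}{66} - 114\right) 107 = \left(- \frac{7643}{66}\right) 107 = - \frac{817801}{66}$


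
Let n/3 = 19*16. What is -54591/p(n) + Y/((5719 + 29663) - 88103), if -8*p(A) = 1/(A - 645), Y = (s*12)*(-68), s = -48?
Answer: 6147604709928/52721 ≈ 1.1661e+8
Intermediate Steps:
n = 912 (n = 3*(19*16) = 3*304 = 912)
Y = 39168 (Y = -48*12*(-68) = -576*(-68) = 39168)
p(A) = -1/(8*(-645 + A)) (p(A) = -1/(8*(A - 645)) = -1/(8*(-645 + A)))
-54591/p(n) + Y/((5719 + 29663) - 88103) = -54591/((-1/(-5160 + 8*912))) + 39168/((5719 + 29663) - 88103) = -54591/((-1/(-5160 + 7296))) + 39168/(35382 - 88103) = -54591/((-1/2136)) + 39168/(-52721) = -54591/((-1*1/2136)) + 39168*(-1/52721) = -54591/(-1/2136) - 39168/52721 = -54591*(-2136) - 39168/52721 = 116606376 - 39168/52721 = 6147604709928/52721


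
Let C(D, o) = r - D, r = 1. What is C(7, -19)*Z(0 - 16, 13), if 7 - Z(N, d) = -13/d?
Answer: -48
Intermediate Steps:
C(D, o) = 1 - D
Z(N, d) = 7 + 13/d (Z(N, d) = 7 - (-13)/d = 7 + 13/d)
C(7, -19)*Z(0 - 16, 13) = (1 - 1*7)*(7 + 13/13) = (1 - 7)*(7 + 13*(1/13)) = -6*(7 + 1) = -6*8 = -48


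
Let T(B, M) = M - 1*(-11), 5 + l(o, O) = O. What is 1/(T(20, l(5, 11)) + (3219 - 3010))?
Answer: 1/226 ≈ 0.0044248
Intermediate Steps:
l(o, O) = -5 + O
T(B, M) = 11 + M (T(B, M) = M + 11 = 11 + M)
1/(T(20, l(5, 11)) + (3219 - 3010)) = 1/((11 + (-5 + 11)) + (3219 - 3010)) = 1/((11 + 6) + 209) = 1/(17 + 209) = 1/226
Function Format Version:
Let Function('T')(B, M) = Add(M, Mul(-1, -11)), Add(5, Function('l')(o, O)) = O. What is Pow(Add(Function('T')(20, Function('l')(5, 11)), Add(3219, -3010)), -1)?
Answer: Rational(1, 226) ≈ 0.0044248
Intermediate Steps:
Function('l')(o, O) = Add(-5, O)
Function('T')(B, M) = Add(11, M) (Function('T')(B, M) = Add(M, 11) = Add(11, M))
Pow(Add(Function('T')(20, Function('l')(5, 11)), Add(3219, -3010)), -1) = Pow(Add(Add(11, Add(-5, 11)), Add(3219, -3010)), -1) = Pow(Add(Add(11, 6), 209), -1) = Pow(Add(17, 209), -1) = Pow(226, -1) = Rational(1, 226)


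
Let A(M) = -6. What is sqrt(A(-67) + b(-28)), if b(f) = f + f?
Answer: I*sqrt(62) ≈ 7.874*I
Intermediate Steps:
b(f) = 2*f
sqrt(A(-67) + b(-28)) = sqrt(-6 + 2*(-28)) = sqrt(-6 - 56) = sqrt(-62) = I*sqrt(62)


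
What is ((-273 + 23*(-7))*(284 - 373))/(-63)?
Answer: -5518/9 ≈ -613.11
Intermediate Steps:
((-273 + 23*(-7))*(284 - 373))/(-63) = ((-273 - 161)*(-89))*(-1/63) = -434*(-89)*(-1/63) = 38626*(-1/63) = -5518/9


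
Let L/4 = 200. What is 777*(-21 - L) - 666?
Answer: -638583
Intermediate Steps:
L = 800 (L = 4*200 = 800)
777*(-21 - L) - 666 = 777*(-21 - 1*800) - 666 = 777*(-21 - 800) - 666 = 777*(-821) - 666 = -637917 - 666 = -638583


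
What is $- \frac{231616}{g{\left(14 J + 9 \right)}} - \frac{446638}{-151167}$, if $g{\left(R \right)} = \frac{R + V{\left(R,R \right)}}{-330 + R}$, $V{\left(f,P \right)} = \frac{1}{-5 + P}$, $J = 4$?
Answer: $\frac{11844757589354}{12546861} \approx 9.4404 \cdot 10^{5}$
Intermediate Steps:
$g{\left(R \right)} = \frac{R + \frac{1}{-5 + R}}{-330 + R}$
$- \frac{231616}{g{\left(14 J + 9 \right)}} - \frac{446638}{-151167} = - \frac{231616}{\frac{1}{-330 + \left(14 \cdot 4 + 9\right)} \frac{1}{-5 + \left(14 \cdot 4 + 9\right)} \left(1 + \left(14 \cdot 4 + 9\right) \left(-5 + \left(14 \cdot 4 + 9\right)\right)\right)} - \frac{446638}{-151167} = - \frac{231616}{\frac{1}{-330 + \left(56 + 9\right)} \frac{1}{-5 + \left(56 + 9\right)} \left(1 + \left(56 + 9\right) \left(-5 + \left(56 + 9\right)\right)\right)} - - \frac{446638}{151167} = - \frac{231616}{\frac{1}{-330 + 65} \frac{1}{-5 + 65} \left(1 + 65 \left(-5 + 65\right)\right)} + \frac{446638}{151167} = - \frac{231616}{\frac{1}{-265} \cdot \frac{1}{60} \left(1 + 65 \cdot 60\right)} + \frac{446638}{151167} = - \frac{231616}{\left(- \frac{1}{265}\right) \frac{1}{60} \left(1 + 3900\right)} + \frac{446638}{151167} = - \frac{231616}{\left(- \frac{1}{265}\right) \frac{1}{60} \cdot 3901} + \frac{446638}{151167} = - \frac{231616}{- \frac{3901}{15900}} + \frac{446638}{151167} = \left(-231616\right) \left(- \frac{15900}{3901}\right) + \frac{446638}{151167} = \frac{78355200}{83} + \frac{446638}{151167} = \frac{11844757589354}{12546861}$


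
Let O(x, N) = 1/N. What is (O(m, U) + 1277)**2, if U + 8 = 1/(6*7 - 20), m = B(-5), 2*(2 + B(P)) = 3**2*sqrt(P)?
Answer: 49931243209/30625 ≈ 1.6304e+6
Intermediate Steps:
B(P) = -2 + 9*sqrt(P)/2 (B(P) = -2 + (3**2*sqrt(P))/2 = -2 + (9*sqrt(P))/2 = -2 + 9*sqrt(P)/2)
m = -2 + 9*I*sqrt(5)/2 (m = -2 + 9*sqrt(-5)/2 = -2 + 9*(I*sqrt(5))/2 = -2 + 9*I*sqrt(5)/2 ≈ -2.0 + 10.062*I)
U = -175/22 (U = -8 + 1/(6*7 - 20) = -8 + 1/(42 - 20) = -8 + 1/22 = -175/22 ≈ -7.9545)
(O(m, U) + 1277)**2 = (1/(-175/22) + 1277)**2 = (-22/175 + 1277)**2 = (223453/175)**2 = 49931243209/30625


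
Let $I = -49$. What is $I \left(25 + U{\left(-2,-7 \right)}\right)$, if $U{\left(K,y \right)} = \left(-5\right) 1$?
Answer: $-980$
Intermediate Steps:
$U{\left(K,y \right)} = -5$
$I \left(25 + U{\left(-2,-7 \right)}\right) = - 49 \left(25 - 5\right) = \left(-49\right) 20 = -980$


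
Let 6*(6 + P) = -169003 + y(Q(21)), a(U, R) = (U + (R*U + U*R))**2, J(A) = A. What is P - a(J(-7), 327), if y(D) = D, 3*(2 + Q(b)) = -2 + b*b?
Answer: -189453367/9 ≈ -2.1050e+7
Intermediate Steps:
Q(b) = -8/3 + b**2/3 (Q(b) = -2 + (-2 + b*b)/3 = -2 + (-2 + b**2)/3 = -2 + (-2/3 + b**2/3) = -8/3 + b**2/3)
a(U, R) = (U + 2*R*U)**2 (a(U, R) = (U + (R*U + R*U))**2 = (U + 2*R*U)**2)
P = -253342/9 (P = -6 + (-169003 + (-8/3 + (1/3)*21**2))/6 = -6 + (-169003 + (-8/3 + (1/3)*441))/6 = -6 + (-169003 + (-8/3 + 147))/6 = -6 + (-169003 + 433/3)/6 = -6 + (1/6)*(-506576/3) = -6 - 253288/9 = -253342/9 ≈ -28149.)
P - a(J(-7), 327) = -253342/9 - (-7)**2*(1 + 2*327)**2 = -253342/9 - 49*(1 + 654)**2 = -253342/9 - 49*655**2 = -253342/9 - 49*429025 = -253342/9 - 1*21022225 = -253342/9 - 21022225 = -189453367/9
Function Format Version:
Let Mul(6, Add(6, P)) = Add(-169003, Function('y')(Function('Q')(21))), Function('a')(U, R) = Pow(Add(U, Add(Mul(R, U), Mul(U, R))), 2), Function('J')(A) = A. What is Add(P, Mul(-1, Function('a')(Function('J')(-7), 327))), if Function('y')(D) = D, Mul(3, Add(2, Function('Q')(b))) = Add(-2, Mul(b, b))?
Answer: Rational(-189453367, 9) ≈ -2.1050e+7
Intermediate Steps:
Function('Q')(b) = Add(Rational(-8, 3), Mul(Rational(1, 3), Pow(b, 2))) (Function('Q')(b) = Add(-2, Mul(Rational(1, 3), Add(-2, Mul(b, b)))) = Add(-2, Mul(Rational(1, 3), Add(-2, Pow(b, 2)))) = Add(-2, Add(Rational(-2, 3), Mul(Rational(1, 3), Pow(b, 2)))) = Add(Rational(-8, 3), Mul(Rational(1, 3), Pow(b, 2))))
Function('a')(U, R) = Pow(Add(U, Mul(2, R, U)), 2) (Function('a')(U, R) = Pow(Add(U, Add(Mul(R, U), Mul(R, U))), 2) = Pow(Add(U, Mul(2, R, U)), 2))
P = Rational(-253342, 9) (P = Add(-6, Mul(Rational(1, 6), Add(-169003, Add(Rational(-8, 3), Mul(Rational(1, 3), Pow(21, 2)))))) = Add(-6, Mul(Rational(1, 6), Add(-169003, Add(Rational(-8, 3), Mul(Rational(1, 3), 441))))) = Add(-6, Mul(Rational(1, 6), Add(-169003, Add(Rational(-8, 3), 147)))) = Add(-6, Mul(Rational(1, 6), Add(-169003, Rational(433, 3)))) = Add(-6, Mul(Rational(1, 6), Rational(-506576, 3))) = Add(-6, Rational(-253288, 9)) = Rational(-253342, 9) ≈ -28149.)
Add(P, Mul(-1, Function('a')(Function('J')(-7), 327))) = Add(Rational(-253342, 9), Mul(-1, Mul(Pow(-7, 2), Pow(Add(1, Mul(2, 327)), 2)))) = Add(Rational(-253342, 9), Mul(-1, Mul(49, Pow(Add(1, 654), 2)))) = Add(Rational(-253342, 9), Mul(-1, Mul(49, Pow(655, 2)))) = Add(Rational(-253342, 9), Mul(-1, Mul(49, 429025))) = Add(Rational(-253342, 9), Mul(-1, 21022225)) = Add(Rational(-253342, 9), -21022225) = Rational(-189453367, 9)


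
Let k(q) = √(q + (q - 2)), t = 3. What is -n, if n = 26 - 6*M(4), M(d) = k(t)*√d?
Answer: -2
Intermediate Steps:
k(q) = √(-2 + 2*q) (k(q) = √(q + (-2 + q)) = √(-2 + 2*q))
M(d) = 2*√d (M(d) = √(-2 + 2*3)*√d = √(-2 + 6)*√d = √4*√d = 2*√d)
n = 2 (n = 26 - 12*√4 = 26 - 12*2 = 26 - 6*4 = 26 - 24 = 2)
-n = -1*2 = -2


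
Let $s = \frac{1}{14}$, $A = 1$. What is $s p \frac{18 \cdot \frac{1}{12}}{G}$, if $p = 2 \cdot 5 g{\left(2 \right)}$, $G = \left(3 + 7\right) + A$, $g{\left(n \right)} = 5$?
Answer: $\frac{75}{154} \approx 0.48701$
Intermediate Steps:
$s = \frac{1}{14} \approx 0.071429$
$G = 11$ ($G = \left(3 + 7\right) + 1 = 10 + 1 = 11$)
$p = 50$ ($p = 2 \cdot 5 \cdot 5 = 10 \cdot 5 = 50$)
$s p \frac{18 \cdot \frac{1}{12}}{G} = \frac{1}{14} \cdot 50 \frac{18 \cdot \frac{1}{12}}{11} = \frac{25 \cdot 18 \cdot \frac{1}{12} \cdot \frac{1}{11}}{7} = \frac{25 \cdot \frac{3}{2} \cdot \frac{1}{11}}{7} = \frac{25}{7} \cdot \frac{3}{22} = \frac{75}{154}$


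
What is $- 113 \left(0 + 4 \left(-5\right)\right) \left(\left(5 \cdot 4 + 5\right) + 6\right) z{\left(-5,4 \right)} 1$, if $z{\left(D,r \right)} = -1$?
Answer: $-70060$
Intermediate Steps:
$- 113 \left(0 + 4 \left(-5\right)\right) \left(\left(5 \cdot 4 + 5\right) + 6\right) z{\left(-5,4 \right)} 1 = - 113 \left(0 + 4 \left(-5\right)\right) \left(\left(5 \cdot 4 + 5\right) + 6\right) \left(-1\right) 1 = - 113 \left(0 - 20\right) \left(\left(20 + 5\right) + 6\right) \left(-1\right) 1 = - 113 - 20 \left(25 + 6\right) \left(-1\right) 1 = - 113 \left(-20\right) 31 \left(-1\right) 1 = - 113 \left(-620\right) \left(-1\right) 1 = - 113 \cdot 620 \cdot 1 = \left(-113\right) 620 = -70060$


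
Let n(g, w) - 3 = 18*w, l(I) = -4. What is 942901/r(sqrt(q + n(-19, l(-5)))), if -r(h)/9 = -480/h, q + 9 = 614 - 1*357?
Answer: 942901*sqrt(179)/4320 ≈ 2920.2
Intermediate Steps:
n(g, w) = 3 + 18*w
q = 248 (q = -9 + (614 - 1*357) = -9 + (614 - 357) = -9 + 257 = 248)
r(h) = 4320/h (r(h) = -(-4320)/h = 4320/h)
942901/r(sqrt(q + n(-19, l(-5)))) = 942901/((4320/(sqrt(248 + (3 + 18*(-4)))))) = 942901/((4320/(sqrt(248 + (3 - 72))))) = 942901/((4320/(sqrt(248 - 69)))) = 942901/((4320/(sqrt(179)))) = 942901/((4320*(sqrt(179)/179))) = 942901/((4320*sqrt(179)/179)) = 942901*(sqrt(179)/4320) = 942901*sqrt(179)/4320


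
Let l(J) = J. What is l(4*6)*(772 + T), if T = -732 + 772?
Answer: 19488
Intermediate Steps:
T = 40
l(4*6)*(772 + T) = (4*6)*(772 + 40) = 24*812 = 19488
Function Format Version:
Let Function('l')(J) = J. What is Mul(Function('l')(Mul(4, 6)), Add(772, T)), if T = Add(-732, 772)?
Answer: 19488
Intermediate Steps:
T = 40
Mul(Function('l')(Mul(4, 6)), Add(772, T)) = Mul(Mul(4, 6), Add(772, 40)) = Mul(24, 812) = 19488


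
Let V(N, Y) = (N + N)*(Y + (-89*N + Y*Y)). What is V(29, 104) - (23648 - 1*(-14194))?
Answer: 445820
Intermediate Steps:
V(N, Y) = 2*N*(Y + Y² - 89*N) (V(N, Y) = (2*N)*(Y + (-89*N + Y²)) = (2*N)*(Y + (Y² - 89*N)) = (2*N)*(Y + Y² - 89*N) = 2*N*(Y + Y² - 89*N))
V(29, 104) - (23648 - 1*(-14194)) = 2*29*(104 + 104² - 89*29) - (23648 - 1*(-14194)) = 2*29*(104 + 10816 - 2581) - (23648 + 14194) = 2*29*8339 - 1*37842 = 483662 - 37842 = 445820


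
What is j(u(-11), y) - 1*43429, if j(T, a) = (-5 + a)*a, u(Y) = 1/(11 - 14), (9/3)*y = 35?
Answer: -390161/9 ≈ -43351.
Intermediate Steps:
y = 35/3 (y = (⅓)*35 = 35/3 ≈ 11.667)
u(Y) = -⅓ (u(Y) = 1/(-3) = -⅓)
j(T, a) = a*(-5 + a)
j(u(-11), y) - 1*43429 = 35*(-5 + 35/3)/3 - 1*43429 = (35/3)*(20/3) - 43429 = 700/9 - 43429 = -390161/9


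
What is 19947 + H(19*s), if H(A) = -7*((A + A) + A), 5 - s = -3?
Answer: 16755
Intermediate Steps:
s = 8 (s = 5 - 1*(-3) = 5 + 3 = 8)
H(A) = -21*A (H(A) = -7*(2*A + A) = -21*A)
19947 + H(19*s) = 19947 - 399*8 = 19947 - 21*152 = 19947 - 3192 = 16755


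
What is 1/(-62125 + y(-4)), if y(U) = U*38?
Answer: -1/62277 ≈ -1.6057e-5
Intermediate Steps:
y(U) = 38*U
1/(-62125 + y(-4)) = 1/(-62125 + 38*(-4)) = 1/(-62125 - 152) = 1/(-62277) = -1/62277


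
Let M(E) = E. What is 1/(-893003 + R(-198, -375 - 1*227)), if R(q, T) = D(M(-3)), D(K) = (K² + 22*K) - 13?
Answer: -1/893073 ≈ -1.1197e-6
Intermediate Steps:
D(K) = -13 + K² + 22*K
R(q, T) = -70 (R(q, T) = -13 + (-3)² + 22*(-3) = -13 + 9 - 66 = -70)
1/(-893003 + R(-198, -375 - 1*227)) = 1/(-893003 - 70) = 1/(-893073) = -1/893073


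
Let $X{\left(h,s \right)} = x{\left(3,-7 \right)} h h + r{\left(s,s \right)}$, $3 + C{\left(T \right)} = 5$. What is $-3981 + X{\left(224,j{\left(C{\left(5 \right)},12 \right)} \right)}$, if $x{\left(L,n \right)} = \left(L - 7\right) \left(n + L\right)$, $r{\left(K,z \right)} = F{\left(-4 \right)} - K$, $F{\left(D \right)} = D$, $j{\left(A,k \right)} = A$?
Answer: $798829$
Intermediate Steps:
$C{\left(T \right)} = 2$ ($C{\left(T \right)} = -3 + 5 = 2$)
$r{\left(K,z \right)} = -4 - K$
$x{\left(L,n \right)} = \left(-7 + L\right) \left(L + n\right)$
$X{\left(h,s \right)} = -4 - s + 16 h^{2}$ ($X{\left(h,s \right)} = \left(3^{2} - 21 - -49 + 3 \left(-7\right)\right) h h - \left(4 + s\right) = \left(9 - 21 + 49 - 21\right) h h - \left(4 + s\right) = 16 h h - \left(4 + s\right) = 16 h^{2} - \left(4 + s\right) = -4 - s + 16 h^{2}$)
$-3981 + X{\left(224,j{\left(C{\left(5 \right)},12 \right)} \right)} = -3981 - \left(6 - 802816\right) = -3981 - -802810 = -3981 + 802810 = 798829$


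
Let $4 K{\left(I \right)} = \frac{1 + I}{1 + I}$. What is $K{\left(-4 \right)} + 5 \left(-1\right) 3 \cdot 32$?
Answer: $- \frac{1919}{4} \approx -479.75$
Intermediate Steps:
$K{\left(I \right)} = \frac{1}{4}$ ($K{\left(I \right)} = \frac{\left(1 + I\right) \frac{1}{1 + I}}{4} = \frac{1}{4} \cdot 1 = \frac{1}{4}$)
$K{\left(-4 \right)} + 5 \left(-1\right) 3 \cdot 32 = \frac{1}{4} + 5 \left(-1\right) 3 \cdot 32 = \frac{1}{4} + \left(-5\right) 3 \cdot 32 = \frac{1}{4} - 480 = - \frac{1919}{4}$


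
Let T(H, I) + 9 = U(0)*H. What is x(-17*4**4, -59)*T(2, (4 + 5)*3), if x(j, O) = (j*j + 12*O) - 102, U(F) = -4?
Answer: -321964598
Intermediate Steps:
x(j, O) = -102 + j**2 + 12*O (x(j, O) = (j**2 + 12*O) - 102 = -102 + j**2 + 12*O)
T(H, I) = -9 - 4*H
x(-17*4**4, -59)*T(2, (4 + 5)*3) = (-102 + (-17*4**4)**2 + 12*(-59))*(-9 - 4*2) = (-102 + (-17*256)**2 - 708)*(-9 - 8) = (-102 + (-4352)**2 - 708)*(-17) = (-102 + 18939904 - 708)*(-17) = 18939094*(-17) = -321964598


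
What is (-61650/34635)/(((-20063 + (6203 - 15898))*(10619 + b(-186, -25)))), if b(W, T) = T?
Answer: 2055/363963342934 ≈ 5.6462e-9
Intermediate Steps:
(-61650/34635)/(((-20063 + (6203 - 15898))*(10619 + b(-186, -25)))) = (-61650/34635)/(((-20063 + (6203 - 15898))*(10619 - 25))) = (-61650*1/34635)/(((-20063 - 9695)*10594)) = -4110/(2309*((-29758*10594))) = -4110/2309/(-315256252) = -4110/2309*(-1/315256252) = 2055/363963342934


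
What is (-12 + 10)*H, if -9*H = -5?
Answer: -10/9 ≈ -1.1111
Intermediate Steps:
H = 5/9 (H = -1/9*(-5) = 5/9 ≈ 0.55556)
(-12 + 10)*H = (-12 + 10)*(5/9) = -2*5/9 = -10/9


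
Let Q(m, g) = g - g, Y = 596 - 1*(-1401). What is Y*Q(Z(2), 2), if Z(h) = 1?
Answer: 0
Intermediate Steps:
Y = 1997 (Y = 596 + 1401 = 1997)
Q(m, g) = 0
Y*Q(Z(2), 2) = 1997*0 = 0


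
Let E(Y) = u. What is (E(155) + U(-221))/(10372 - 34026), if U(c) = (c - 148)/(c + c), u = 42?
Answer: -18933/10455068 ≈ -0.0018109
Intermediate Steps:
E(Y) = 42
U(c) = (-148 + c)/(2*c) (U(c) = (-148 + c)/((2*c)) = (-148 + c)*(1/(2*c)) = (-148 + c)/(2*c))
(E(155) + U(-221))/(10372 - 34026) = (42 + (½)*(-148 - 221)/(-221))/(10372 - 34026) = (42 + (½)*(-1/221)*(-369))/(-23654) = (42 + 369/442)*(-1/23654) = (18933/442)*(-1/23654) = -18933/10455068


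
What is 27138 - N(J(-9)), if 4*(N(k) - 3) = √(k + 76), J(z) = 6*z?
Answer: 27135 - √22/4 ≈ 27134.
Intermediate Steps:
N(k) = 3 + √(76 + k)/4 (N(k) = 3 + √(k + 76)/4 = 3 + √(76 + k)/4)
27138 - N(J(-9)) = 27138 - (3 + √(76 + 6*(-9))/4) = 27138 - (3 + √(76 - 54)/4) = 27138 - (3 + √22/4) = 27138 + (-3 - √22/4) = 27135 - √22/4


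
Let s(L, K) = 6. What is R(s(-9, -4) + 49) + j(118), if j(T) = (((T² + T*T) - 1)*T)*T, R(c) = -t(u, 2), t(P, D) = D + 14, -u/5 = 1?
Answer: 387741612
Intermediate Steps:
u = -5 (u = -5*1 = -5)
t(P, D) = 14 + D
R(c) = -16 (R(c) = -(14 + 2) = -1*16 = -16)
j(T) = T²*(-1 + 2*T²) (j(T) = (((T² + T²) - 1)*T)*T = ((2*T² - 1)*T)*T = ((-1 + 2*T²)*T)*T = (T*(-1 + 2*T²))*T = T²*(-1 + 2*T²))
R(s(-9, -4) + 49) + j(118) = -16 + (-1*118² + 2*118⁴) = -16 + (-1*13924 + 2*193877776) = -16 + (-13924 + 387755552) = -16 + 387741628 = 387741612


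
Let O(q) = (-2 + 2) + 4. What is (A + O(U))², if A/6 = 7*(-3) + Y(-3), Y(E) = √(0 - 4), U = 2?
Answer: 14740 - 2928*I ≈ 14740.0 - 2928.0*I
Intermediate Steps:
Y(E) = 2*I (Y(E) = √(-4) = 2*I)
O(q) = 4 (O(q) = 0 + 4 = 4)
A = -126 + 12*I (A = 6*(7*(-3) + 2*I) = 6*(-21 + 2*I) = -126 + 12*I ≈ -126.0 + 12.0*I)
(A + O(U))² = ((-126 + 12*I) + 4)² = (-122 + 12*I)²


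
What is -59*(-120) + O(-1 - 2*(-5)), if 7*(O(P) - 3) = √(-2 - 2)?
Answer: 7083 + 2*I/7 ≈ 7083.0 + 0.28571*I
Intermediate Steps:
O(P) = 3 + 2*I/7 (O(P) = 3 + √(-2 - 2)/7 = 3 + √(-4)/7 = 3 + (2*I)/7 = 3 + 2*I/7)
-59*(-120) + O(-1 - 2*(-5)) = -59*(-120) + (3 + 2*I/7) = 7080 + (3 + 2*I/7) = 7083 + 2*I/7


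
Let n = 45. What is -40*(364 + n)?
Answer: -16360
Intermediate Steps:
-40*(364 + n) = -40*(364 + 45) = -40*409 = -16360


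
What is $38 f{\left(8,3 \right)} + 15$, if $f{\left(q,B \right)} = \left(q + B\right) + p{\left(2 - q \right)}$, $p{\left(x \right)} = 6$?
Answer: $661$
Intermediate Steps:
$f{\left(q,B \right)} = 6 + B + q$ ($f{\left(q,B \right)} = \left(q + B\right) + 6 = \left(B + q\right) + 6 = 6 + B + q$)
$38 f{\left(8,3 \right)} + 15 = 38 \left(6 + 3 + 8\right) + 15 = 38 \cdot 17 + 15 = 646 + 15 = 661$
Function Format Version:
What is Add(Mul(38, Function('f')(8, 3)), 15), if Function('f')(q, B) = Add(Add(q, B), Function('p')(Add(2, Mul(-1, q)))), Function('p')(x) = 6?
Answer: 661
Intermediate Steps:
Function('f')(q, B) = Add(6, B, q) (Function('f')(q, B) = Add(Add(q, B), 6) = Add(Add(B, q), 6) = Add(6, B, q))
Add(Mul(38, Function('f')(8, 3)), 15) = Add(Mul(38, Add(6, 3, 8)), 15) = Add(Mul(38, 17), 15) = Add(646, 15) = 661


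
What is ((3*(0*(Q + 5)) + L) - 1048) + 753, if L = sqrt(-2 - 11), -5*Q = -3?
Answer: -295 + I*sqrt(13) ≈ -295.0 + 3.6056*I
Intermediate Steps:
Q = 3/5 (Q = -1/5*(-3) = 3/5 ≈ 0.60000)
L = I*sqrt(13) (L = sqrt(-13) = I*sqrt(13) ≈ 3.6056*I)
((3*(0*(Q + 5)) + L) - 1048) + 753 = ((3*(0*(3/5 + 5)) + I*sqrt(13)) - 1048) + 753 = ((3*(0*(28/5)) + I*sqrt(13)) - 1048) + 753 = ((3*0 + I*sqrt(13)) - 1048) + 753 = ((0 + I*sqrt(13)) - 1048) + 753 = (I*sqrt(13) - 1048) + 753 = (-1048 + I*sqrt(13)) + 753 = -295 + I*sqrt(13)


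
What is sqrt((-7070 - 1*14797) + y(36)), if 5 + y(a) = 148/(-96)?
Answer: I*sqrt(3149790)/12 ≈ 147.9*I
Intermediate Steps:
y(a) = -157/24 (y(a) = -5 + 148/(-96) = -5 + 148*(-1/96) = -5 - 37/24 = -157/24)
sqrt((-7070 - 1*14797) + y(36)) = sqrt((-7070 - 1*14797) - 157/24) = sqrt((-7070 - 14797) - 157/24) = sqrt(-21867 - 157/24) = sqrt(-524965/24) = I*sqrt(3149790)/12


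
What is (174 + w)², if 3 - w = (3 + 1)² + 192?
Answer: 961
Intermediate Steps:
w = -205 (w = 3 - ((3 + 1)² + 192) = 3 - (4² + 192) = 3 - (16 + 192) = 3 - 1*208 = 3 - 208 = -205)
(174 + w)² = (174 - 205)² = (-31)² = 961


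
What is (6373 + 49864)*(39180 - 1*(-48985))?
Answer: 4958135105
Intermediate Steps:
(6373 + 49864)*(39180 - 1*(-48985)) = 56237*(39180 + 48985) = 56237*88165 = 4958135105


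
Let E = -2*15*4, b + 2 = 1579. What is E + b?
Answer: 1457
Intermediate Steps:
b = 1577 (b = -2 + 1579 = 1577)
E = -120 (E = -30*4 = -120)
E + b = -120 + 1577 = 1457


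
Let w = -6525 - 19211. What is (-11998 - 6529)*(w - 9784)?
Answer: 658079040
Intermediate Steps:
w = -25736
(-11998 - 6529)*(w - 9784) = (-11998 - 6529)*(-25736 - 9784) = -18527*(-35520) = 658079040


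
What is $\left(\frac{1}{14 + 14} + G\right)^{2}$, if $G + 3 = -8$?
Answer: $\frac{94249}{784} \approx 120.22$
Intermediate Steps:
$G = -11$ ($G = -3 - 8 = -11$)
$\left(\frac{1}{14 + 14} + G\right)^{2} = \left(\frac{1}{14 + 14} - 11\right)^{2} = \left(\frac{1}{28} - 11\right)^{2} = \left(- \frac{307}{28}\right)^{2} = \frac{94249}{784}$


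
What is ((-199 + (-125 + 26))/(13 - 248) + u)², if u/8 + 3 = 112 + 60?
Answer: 101135448324/55225 ≈ 1.8313e+6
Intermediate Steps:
u = 1352 (u = -24 + 8*(112 + 60) = -24 + 8*172 = -24 + 1376 = 1352)
((-199 + (-125 + 26))/(13 - 248) + u)² = ((-199 + (-125 + 26))/(13 - 248) + 1352)² = ((-199 - 99)/(-235) + 1352)² = (-298*(-1/235) + 1352)² = (298/235 + 1352)² = (318018/235)² = 101135448324/55225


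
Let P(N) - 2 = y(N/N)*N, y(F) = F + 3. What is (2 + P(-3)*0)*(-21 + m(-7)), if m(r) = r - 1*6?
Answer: -68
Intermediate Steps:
m(r) = -6 + r (m(r) = r - 6 = -6 + r)
y(F) = 3 + F
P(N) = 2 + 4*N (P(N) = 2 + (3 + N/N)*N = 2 + (3 + 1)*N = 2 + 4*N)
(2 + P(-3)*0)*(-21 + m(-7)) = (2 + (2 + 4*(-3))*0)*(-21 + (-6 - 7)) = (2 + (2 - 12)*0)*(-21 - 13) = (2 - 10*0)*(-34) = (2 + 0)*(-34) = 2*(-34) = -68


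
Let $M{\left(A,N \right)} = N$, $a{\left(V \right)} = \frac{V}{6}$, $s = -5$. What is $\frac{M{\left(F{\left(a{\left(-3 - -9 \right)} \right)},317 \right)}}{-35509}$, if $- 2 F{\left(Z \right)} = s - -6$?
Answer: $- \frac{317}{35509} \approx -0.0089273$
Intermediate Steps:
$a{\left(V \right)} = \frac{V}{6}$ ($a{\left(V \right)} = V \frac{1}{6} = \frac{V}{6}$)
$F{\left(Z \right)} = - \frac{1}{2}$ ($F{\left(Z \right)} = - \frac{-5 - -6}{2} = - \frac{-5 + 6}{2} = \left(- \frac{1}{2}\right) 1 = - \frac{1}{2}$)
$\frac{M{\left(F{\left(a{\left(-3 - -9 \right)} \right)},317 \right)}}{-35509} = \frac{317}{-35509} = 317 \left(- \frac{1}{35509}\right) = - \frac{317}{35509}$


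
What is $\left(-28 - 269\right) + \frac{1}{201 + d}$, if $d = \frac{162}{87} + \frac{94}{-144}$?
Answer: $- \frac{125395173}{422213} \approx -297.0$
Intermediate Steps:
$d = \frac{2525}{2088}$ ($d = 162 \cdot \frac{1}{87} + 94 \left(- \frac{1}{144}\right) = \frac{54}{29} - \frac{47}{72} = \frac{2525}{2088} \approx 1.2093$)
$\left(-28 - 269\right) + \frac{1}{201 + d} = \left(-28 - 269\right) + \frac{1}{201 + \frac{2525}{2088}} = -297 + \frac{1}{\frac{422213}{2088}} = -297 + \frac{2088}{422213} = - \frac{125395173}{422213}$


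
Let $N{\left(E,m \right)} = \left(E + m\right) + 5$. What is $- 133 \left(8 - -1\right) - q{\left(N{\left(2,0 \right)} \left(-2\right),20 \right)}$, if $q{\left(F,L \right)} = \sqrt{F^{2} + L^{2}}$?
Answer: $-1197 - 2 \sqrt{149} \approx -1221.4$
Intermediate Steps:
$N{\left(E,m \right)} = 5 + E + m$
$- 133 \left(8 - -1\right) - q{\left(N{\left(2,0 \right)} \left(-2\right),20 \right)} = - 133 \left(8 - -1\right) - \sqrt{\left(\left(5 + 2 + 0\right) \left(-2\right)\right)^{2} + 20^{2}} = - 133 \left(8 + 1\right) - \sqrt{\left(7 \left(-2\right)\right)^{2} + 400} = \left(-133\right) 9 - \sqrt{\left(-14\right)^{2} + 400} = -1197 - \sqrt{196 + 400} = -1197 - \sqrt{596} = -1197 - 2 \sqrt{149}$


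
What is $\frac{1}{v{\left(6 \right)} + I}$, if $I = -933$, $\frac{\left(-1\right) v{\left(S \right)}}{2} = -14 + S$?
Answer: $- \frac{1}{917} \approx -0.0010905$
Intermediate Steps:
$v{\left(S \right)} = 28 - 2 S$ ($v{\left(S \right)} = - 2 \left(-14 + S\right) = 28 - 2 S$)
$\frac{1}{v{\left(6 \right)} + I} = \frac{1}{\left(28 - 12\right) - 933} = \frac{1}{16 - 933} = \frac{1}{-917} = - \frac{1}{917}$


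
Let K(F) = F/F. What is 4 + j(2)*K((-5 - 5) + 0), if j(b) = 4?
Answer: 8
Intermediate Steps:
K(F) = 1
4 + j(2)*K((-5 - 5) + 0) = 4 + 4*1 = 4 + 4 = 8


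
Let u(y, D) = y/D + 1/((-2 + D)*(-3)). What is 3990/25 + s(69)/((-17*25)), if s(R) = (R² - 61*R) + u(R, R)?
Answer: 13522678/85425 ≈ 158.30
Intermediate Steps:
u(y, D) = -1/(3*(-2 + D)) + y/D (u(y, D) = y/D - ⅓/(-2 + D) = y/D - 1/(3*(-2 + D)) = -1/(3*(-2 + D)) + y/D)
s(R) = R² - 61*R + (R² - 7*R/3)/(R*(-2 + R)) (s(R) = (R² - 61*R) + (-2*R - R/3 + R*R)/(R*(-2 + R)) = (R² - 61*R) + (-2*R - R/3 + R²)/(R*(-2 + R)) = (R² - 61*R) + (R² - 7*R/3)/(R*(-2 + R)) = R² - 61*R + (R² - 7*R/3)/(R*(-2 + R)))
3990/25 + s(69)/((-17*25)) = 3990/25 + ((-7/3 + 69 + 69*(-61 + 69)*(-2 + 69))/(-2 + 69))/((-17*25)) = 3990*(1/25) + ((-7/3 + 69 + 69*8*67)/67)/(-425) = 798/5 + ((-7/3 + 69 + 36984)/67)*(-1/425) = 798/5 + ((1/67)*(111152/3))*(-1/425) = 798/5 + (111152/201)*(-1/425) = 798/5 - 111152/85425 = 13522678/85425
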